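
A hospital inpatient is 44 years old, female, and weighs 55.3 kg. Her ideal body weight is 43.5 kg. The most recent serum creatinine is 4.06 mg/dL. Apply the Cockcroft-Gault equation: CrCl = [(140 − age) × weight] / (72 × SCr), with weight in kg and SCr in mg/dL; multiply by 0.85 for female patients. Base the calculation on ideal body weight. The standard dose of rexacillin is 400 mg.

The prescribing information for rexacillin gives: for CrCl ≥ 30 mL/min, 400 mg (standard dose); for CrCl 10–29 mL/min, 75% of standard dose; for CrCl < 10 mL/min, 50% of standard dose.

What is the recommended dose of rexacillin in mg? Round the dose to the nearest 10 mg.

CrCl = (140 − 44) × 43.5 / (72 × 4.06) × 0.85 = 4176.0 / 292.32 × 0.85 ≈ 12.1 mL/min
CrCl ≈ 12 mL/min → bracket 10–29 mL/min.
75% of 400 mg = 300 mg

300 mg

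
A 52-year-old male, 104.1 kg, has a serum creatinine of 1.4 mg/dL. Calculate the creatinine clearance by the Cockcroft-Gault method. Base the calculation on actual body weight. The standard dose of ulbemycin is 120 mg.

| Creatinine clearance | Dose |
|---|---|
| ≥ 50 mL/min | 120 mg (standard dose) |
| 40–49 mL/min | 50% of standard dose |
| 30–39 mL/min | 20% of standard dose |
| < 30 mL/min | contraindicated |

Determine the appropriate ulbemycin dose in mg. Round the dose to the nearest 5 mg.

CrCl = (140 − 52) × 104.1 / (72 × 1.4) = 9160.8 / 100.80 ≈ 90.9 mL/min
CrCl ≈ 91 mL/min → bracket ≥ 50 mL/min.
100% of 120 mg = 120 mg

120 mg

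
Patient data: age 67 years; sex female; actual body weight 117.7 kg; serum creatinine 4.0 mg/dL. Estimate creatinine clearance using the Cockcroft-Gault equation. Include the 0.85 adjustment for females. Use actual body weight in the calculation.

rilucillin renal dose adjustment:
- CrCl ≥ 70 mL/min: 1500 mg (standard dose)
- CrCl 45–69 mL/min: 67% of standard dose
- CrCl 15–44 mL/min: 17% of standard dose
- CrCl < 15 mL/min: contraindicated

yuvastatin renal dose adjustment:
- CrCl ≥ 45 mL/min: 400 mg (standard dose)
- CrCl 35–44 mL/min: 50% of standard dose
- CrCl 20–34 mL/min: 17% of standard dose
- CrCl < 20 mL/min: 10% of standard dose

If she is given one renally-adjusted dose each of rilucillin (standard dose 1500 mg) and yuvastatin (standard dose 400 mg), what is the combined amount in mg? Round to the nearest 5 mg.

CrCl = (140 − 67) × 117.7 / (72 × 4) × 0.85 = 8592.1 / 288.00 × 0.85 ≈ 25.4 mL/min
CrCl ≈ 25 mL/min.
rilucillin: 15–44 mL/min → 17% of 1500 mg = 255 mg.
yuvastatin: 20–34 mL/min → 17% of 400 mg = 68 mg.
Total = 255 + 68 = 323 mg.

325 mg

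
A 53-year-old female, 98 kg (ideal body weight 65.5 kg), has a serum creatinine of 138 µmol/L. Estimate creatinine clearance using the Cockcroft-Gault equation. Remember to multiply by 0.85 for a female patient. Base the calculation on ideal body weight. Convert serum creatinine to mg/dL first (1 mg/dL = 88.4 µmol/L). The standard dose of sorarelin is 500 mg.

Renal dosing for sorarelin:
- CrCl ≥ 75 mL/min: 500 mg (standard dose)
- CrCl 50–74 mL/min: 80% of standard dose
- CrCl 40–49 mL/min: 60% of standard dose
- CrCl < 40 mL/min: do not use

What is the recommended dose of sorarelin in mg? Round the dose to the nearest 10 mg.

300 mg

SCr = 138 / 88.4 = 1.561 mg/dL
CrCl = (140 − 53) × 65.5 / (72 × 1.561) × 0.85 = 5698.5 / 112.39 × 0.85 ≈ 43.1 mL/min
CrCl ≈ 43 mL/min → bracket 40–49 mL/min.
60% of 500 mg = 300 mg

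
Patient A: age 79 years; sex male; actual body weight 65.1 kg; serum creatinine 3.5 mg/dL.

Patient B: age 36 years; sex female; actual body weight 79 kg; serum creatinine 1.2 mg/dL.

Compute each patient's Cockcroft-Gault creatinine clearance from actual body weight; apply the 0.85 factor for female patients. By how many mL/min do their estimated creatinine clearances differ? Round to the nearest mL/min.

65 mL/min

Patient A: CrCl = (140 − 79) × 65.1 / (72 × 3.5) = 3971.1 / 252.00 ≈ 15.8 mL/min
Patient B: CrCl = (140 − 36) × 79 / (72 × 1.2) × 0.85 = 8216.0 / 86.40 × 0.85 ≈ 80.8 mL/min
|15.8 − 80.8| = 65.0 mL/min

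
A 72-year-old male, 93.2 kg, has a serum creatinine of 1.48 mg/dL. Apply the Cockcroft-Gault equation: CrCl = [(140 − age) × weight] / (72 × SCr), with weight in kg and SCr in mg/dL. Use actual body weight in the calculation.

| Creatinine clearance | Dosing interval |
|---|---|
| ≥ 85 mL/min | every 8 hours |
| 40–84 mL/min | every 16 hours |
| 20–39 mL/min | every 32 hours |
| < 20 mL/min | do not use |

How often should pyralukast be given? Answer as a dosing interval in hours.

CrCl = (140 − 72) × 93.2 / (72 × 1.48) = 6337.6 / 106.56 ≈ 59.5 mL/min
CrCl ≈ 59 mL/min → bracket 40–84 mL/min → every 16 hours.

every 16 hours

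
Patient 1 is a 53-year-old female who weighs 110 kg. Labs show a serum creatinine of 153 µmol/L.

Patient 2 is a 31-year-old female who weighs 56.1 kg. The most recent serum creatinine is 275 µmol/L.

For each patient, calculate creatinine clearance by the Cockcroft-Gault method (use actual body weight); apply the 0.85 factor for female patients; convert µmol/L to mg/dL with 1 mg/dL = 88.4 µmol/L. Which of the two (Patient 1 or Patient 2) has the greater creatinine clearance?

Patient 1: SCr = 153 / 88.4 = 1.731 mg/dL
Patient 1: CrCl = (140 − 53) × 110 / (72 × 1.731) × 0.85 = 9570.0 / 124.63 × 0.85 ≈ 65.3 mL/min
Patient 2: SCr = 275 / 88.4 = 3.111 mg/dL
Patient 2: CrCl = (140 − 31) × 56.1 / (72 × 3.111) × 0.85 = 6114.9 / 223.99 × 0.85 ≈ 23.2 mL/min
65.3 vs 23.2 mL/min → Patient 1 is higher.

Patient 1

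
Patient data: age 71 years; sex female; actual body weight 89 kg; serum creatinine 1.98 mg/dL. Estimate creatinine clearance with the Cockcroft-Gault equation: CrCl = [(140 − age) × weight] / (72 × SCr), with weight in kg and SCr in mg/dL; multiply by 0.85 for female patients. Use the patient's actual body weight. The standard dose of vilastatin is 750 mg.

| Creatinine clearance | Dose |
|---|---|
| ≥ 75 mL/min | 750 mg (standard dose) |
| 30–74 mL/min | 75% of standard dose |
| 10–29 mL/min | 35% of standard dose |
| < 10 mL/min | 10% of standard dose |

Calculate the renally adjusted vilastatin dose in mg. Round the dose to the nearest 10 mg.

560 mg

CrCl = (140 − 71) × 89 / (72 × 1.98) × 0.85 = 6141.0 / 142.56 × 0.85 ≈ 36.6 mL/min
CrCl ≈ 37 mL/min → bracket 30–74 mL/min.
75% of 750 mg = 562.5 mg → 560 mg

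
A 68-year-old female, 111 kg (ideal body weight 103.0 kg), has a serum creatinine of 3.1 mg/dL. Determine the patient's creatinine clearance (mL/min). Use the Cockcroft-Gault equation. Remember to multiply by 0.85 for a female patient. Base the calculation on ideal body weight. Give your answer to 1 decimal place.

28.2 mL/min

CrCl = (140 − 68) × 103 / (72 × 3.1) × 0.85 = 7416.0 / 223.20 × 0.85 ≈ 28.2 mL/min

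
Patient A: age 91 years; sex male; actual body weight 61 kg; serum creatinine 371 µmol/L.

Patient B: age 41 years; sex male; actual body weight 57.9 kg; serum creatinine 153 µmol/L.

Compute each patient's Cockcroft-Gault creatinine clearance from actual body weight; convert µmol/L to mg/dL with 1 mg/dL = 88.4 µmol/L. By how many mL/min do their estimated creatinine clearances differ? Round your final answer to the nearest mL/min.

Patient A: SCr = 371 / 88.4 = 4.197 mg/dL
Patient A: CrCl = (140 − 91) × 61 / (72 × 4.197) = 2989.0 / 302.18 ≈ 9.9 mL/min
Patient B: SCr = 153 / 88.4 = 1.731 mg/dL
Patient B: CrCl = (140 − 41) × 57.9 / (72 × 1.731) = 5732.1 / 124.63 ≈ 46.0 mL/min
|9.9 − 46.0| = 36.1 mL/min

36 mL/min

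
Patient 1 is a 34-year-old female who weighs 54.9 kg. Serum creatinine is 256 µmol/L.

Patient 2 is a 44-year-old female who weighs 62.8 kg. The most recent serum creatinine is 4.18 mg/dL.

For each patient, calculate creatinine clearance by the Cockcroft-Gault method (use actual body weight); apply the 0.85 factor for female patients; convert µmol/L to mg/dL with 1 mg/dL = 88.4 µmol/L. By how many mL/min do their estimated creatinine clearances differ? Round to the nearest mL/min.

7 mL/min

Patient 1: SCr = 256 / 88.4 = 2.896 mg/dL
Patient 1: CrCl = (140 − 34) × 54.9 / (72 × 2.896) × 0.85 = 5819.4 / 208.51 × 0.85 ≈ 23.7 mL/min
Patient 2: CrCl = (140 − 44) × 62.8 / (72 × 4.18) × 0.85 = 6028.8 / 300.96 × 0.85 ≈ 17.0 mL/min
|23.7 − 17.0| = 6.7 mL/min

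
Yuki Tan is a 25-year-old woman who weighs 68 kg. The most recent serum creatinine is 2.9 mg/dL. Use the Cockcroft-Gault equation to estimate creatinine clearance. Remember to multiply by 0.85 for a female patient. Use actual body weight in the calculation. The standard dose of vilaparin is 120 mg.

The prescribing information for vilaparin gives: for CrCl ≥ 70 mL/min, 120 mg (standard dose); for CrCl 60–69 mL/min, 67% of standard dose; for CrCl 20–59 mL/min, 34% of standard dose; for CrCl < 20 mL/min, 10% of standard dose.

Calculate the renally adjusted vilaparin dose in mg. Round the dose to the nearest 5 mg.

40 mg

CrCl = (140 − 25) × 68 / (72 × 2.9) × 0.85 = 7820.0 / 208.80 × 0.85 ≈ 31.8 mL/min
CrCl ≈ 32 mL/min → bracket 20–59 mL/min.
34% of 120 mg = 40.8 mg → 40 mg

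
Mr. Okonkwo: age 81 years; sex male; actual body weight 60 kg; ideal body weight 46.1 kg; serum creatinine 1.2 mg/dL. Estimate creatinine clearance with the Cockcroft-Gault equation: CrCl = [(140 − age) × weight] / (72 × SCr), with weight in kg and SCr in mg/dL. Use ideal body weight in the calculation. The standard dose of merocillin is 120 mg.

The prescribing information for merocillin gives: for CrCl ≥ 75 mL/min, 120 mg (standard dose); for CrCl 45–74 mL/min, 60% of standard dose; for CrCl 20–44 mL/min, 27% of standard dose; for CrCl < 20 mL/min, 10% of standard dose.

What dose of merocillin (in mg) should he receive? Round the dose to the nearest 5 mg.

30 mg

CrCl = (140 − 81) × 46.1 / (72 × 1.2) = 2719.9 / 86.40 ≈ 31.5 mL/min
CrCl ≈ 31 mL/min → bracket 20–44 mL/min.
27% of 120 mg = 32.4 mg → 30 mg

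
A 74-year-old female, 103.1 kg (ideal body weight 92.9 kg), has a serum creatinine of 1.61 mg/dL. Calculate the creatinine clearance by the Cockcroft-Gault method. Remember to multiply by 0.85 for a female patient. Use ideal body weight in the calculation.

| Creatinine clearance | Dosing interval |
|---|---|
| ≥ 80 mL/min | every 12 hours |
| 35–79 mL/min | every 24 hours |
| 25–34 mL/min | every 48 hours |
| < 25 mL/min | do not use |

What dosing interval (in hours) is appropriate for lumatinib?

CrCl = (140 − 74) × 92.9 / (72 × 1.61) × 0.85 = 6131.4 / 115.92 × 0.85 ≈ 45.0 mL/min
CrCl ≈ 45 mL/min → bracket 35–79 mL/min → every 24 hours.

every 24 hours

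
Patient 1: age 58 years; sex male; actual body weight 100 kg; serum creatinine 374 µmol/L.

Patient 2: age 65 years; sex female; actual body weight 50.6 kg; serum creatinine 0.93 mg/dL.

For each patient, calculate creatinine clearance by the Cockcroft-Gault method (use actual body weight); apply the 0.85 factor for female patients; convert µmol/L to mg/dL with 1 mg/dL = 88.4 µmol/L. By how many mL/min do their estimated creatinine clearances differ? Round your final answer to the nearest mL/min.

Patient 1: SCr = 374 / 88.4 = 4.231 mg/dL
Patient 1: CrCl = (140 − 58) × 100 / (72 × 4.231) = 8200.0 / 304.63 ≈ 26.9 mL/min
Patient 2: CrCl = (140 − 65) × 50.6 / (72 × 0.93) × 0.85 = 3795.0 / 66.96 × 0.85 ≈ 48.2 mL/min
|26.9 − 48.2| = 21.3 mL/min

21 mL/min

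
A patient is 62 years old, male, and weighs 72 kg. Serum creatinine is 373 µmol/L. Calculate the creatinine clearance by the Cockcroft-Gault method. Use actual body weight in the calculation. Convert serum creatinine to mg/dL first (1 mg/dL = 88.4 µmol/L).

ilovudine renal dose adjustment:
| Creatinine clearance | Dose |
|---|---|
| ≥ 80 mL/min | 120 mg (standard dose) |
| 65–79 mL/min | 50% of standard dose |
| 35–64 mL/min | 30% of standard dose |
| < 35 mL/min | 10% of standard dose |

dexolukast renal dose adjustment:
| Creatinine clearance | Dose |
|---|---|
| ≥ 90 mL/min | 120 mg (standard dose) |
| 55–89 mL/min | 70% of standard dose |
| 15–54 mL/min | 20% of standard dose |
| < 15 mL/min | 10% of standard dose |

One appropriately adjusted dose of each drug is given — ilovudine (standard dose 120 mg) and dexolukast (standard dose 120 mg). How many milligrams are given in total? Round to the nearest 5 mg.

SCr = 373 / 88.4 = 4.219 mg/dL
CrCl = (140 − 62) × 72 / (72 × 4.219) = 5616.0 / 303.77 ≈ 18.5 mL/min
CrCl ≈ 18 mL/min.
ilovudine: < 35 mL/min → 10% of 120 mg = 12 mg.
dexolukast: 15–54 mL/min → 20% of 120 mg = 24 mg.
Total = 12 + 24 = 36 mg.

35 mg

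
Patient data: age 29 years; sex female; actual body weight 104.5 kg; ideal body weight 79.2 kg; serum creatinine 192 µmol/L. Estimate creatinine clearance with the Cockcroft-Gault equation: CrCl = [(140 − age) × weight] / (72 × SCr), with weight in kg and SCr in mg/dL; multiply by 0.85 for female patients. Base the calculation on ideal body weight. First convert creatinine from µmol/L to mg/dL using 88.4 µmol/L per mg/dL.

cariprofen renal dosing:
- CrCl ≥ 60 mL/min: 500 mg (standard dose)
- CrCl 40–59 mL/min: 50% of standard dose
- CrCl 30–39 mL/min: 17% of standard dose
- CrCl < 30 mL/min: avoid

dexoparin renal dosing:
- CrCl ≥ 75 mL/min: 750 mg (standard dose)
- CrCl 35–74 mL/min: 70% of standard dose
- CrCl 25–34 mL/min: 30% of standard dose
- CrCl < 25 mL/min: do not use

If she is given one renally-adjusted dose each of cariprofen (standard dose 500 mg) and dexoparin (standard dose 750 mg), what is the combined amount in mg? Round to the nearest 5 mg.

SCr = 192 / 88.4 = 2.172 mg/dL
CrCl = (140 − 29) × 79.2 / (72 × 2.172) × 0.85 = 8791.2 / 156.38 × 0.85 ≈ 47.8 mL/min
CrCl ≈ 48 mL/min.
cariprofen: 40–59 mL/min → 50% of 500 mg = 250 mg.
dexoparin: 35–74 mL/min → 70% of 750 mg = 525 mg.
Total = 250 + 525 = 775 mg.

775 mg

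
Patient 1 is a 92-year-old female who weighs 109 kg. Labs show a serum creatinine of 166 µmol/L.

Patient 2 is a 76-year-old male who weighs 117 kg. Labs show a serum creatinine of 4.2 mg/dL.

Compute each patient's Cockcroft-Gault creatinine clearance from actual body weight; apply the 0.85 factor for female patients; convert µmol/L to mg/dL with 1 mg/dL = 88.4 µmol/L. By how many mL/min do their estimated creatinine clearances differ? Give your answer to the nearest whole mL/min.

Patient 1: SCr = 166 / 88.4 = 1.878 mg/dL
Patient 1: CrCl = (140 − 92) × 109 / (72 × 1.878) × 0.85 = 5232.0 / 135.22 × 0.85 ≈ 32.9 mL/min
Patient 2: CrCl = (140 − 76) × 117 / (72 × 4.2) = 7488.0 / 302.40 ≈ 24.8 mL/min
|32.9 − 24.8| = 8.1 mL/min

8 mL/min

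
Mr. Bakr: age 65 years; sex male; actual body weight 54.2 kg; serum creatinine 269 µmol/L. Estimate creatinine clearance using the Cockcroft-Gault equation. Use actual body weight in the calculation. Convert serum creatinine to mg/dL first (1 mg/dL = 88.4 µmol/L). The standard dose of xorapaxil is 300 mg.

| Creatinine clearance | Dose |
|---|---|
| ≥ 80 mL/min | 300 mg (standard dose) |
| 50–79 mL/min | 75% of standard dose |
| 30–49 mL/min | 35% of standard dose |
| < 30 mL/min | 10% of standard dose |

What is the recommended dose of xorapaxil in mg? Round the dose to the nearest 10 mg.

SCr = 269 / 88.4 = 3.043 mg/dL
CrCl = (140 − 65) × 54.2 / (72 × 3.043) = 4065.0 / 219.10 ≈ 18.6 mL/min
CrCl ≈ 19 mL/min → bracket < 30 mL/min.
10% of 300 mg = 30 mg

30 mg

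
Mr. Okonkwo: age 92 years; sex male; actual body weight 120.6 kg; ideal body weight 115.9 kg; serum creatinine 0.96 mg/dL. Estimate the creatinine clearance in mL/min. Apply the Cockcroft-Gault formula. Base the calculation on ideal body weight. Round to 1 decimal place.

80.5 mL/min

CrCl = (140 − 92) × 115.9 / (72 × 0.96) = 5563.2 / 69.12 ≈ 80.5 mL/min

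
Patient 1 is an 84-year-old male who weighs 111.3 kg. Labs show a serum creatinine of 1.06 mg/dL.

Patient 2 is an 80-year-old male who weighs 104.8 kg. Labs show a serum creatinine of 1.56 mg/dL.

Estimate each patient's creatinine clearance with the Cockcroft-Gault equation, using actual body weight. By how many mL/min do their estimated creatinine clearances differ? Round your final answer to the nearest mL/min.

Patient 1: CrCl = (140 − 84) × 111.3 / (72 × 1.06) = 6232.8 / 76.32 ≈ 81.7 mL/min
Patient 2: CrCl = (140 − 80) × 104.8 / (72 × 1.56) = 6288.0 / 112.32 ≈ 56.0 mL/min
|81.7 − 56.0| = 25.7 mL/min

26 mL/min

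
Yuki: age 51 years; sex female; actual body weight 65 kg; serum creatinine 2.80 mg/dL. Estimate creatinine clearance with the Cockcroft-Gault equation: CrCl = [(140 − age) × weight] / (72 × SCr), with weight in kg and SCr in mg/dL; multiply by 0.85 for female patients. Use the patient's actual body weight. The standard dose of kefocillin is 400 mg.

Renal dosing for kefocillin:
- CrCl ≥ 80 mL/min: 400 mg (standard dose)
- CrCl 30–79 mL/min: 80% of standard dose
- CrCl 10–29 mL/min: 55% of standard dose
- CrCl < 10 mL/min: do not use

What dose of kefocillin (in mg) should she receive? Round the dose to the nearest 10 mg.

CrCl = (140 − 51) × 65 / (72 × 2.8) × 0.85 = 5785.0 / 201.60 × 0.85 ≈ 24.4 mL/min
CrCl ≈ 24 mL/min → bracket 10–29 mL/min.
55% of 400 mg = 220 mg

220 mg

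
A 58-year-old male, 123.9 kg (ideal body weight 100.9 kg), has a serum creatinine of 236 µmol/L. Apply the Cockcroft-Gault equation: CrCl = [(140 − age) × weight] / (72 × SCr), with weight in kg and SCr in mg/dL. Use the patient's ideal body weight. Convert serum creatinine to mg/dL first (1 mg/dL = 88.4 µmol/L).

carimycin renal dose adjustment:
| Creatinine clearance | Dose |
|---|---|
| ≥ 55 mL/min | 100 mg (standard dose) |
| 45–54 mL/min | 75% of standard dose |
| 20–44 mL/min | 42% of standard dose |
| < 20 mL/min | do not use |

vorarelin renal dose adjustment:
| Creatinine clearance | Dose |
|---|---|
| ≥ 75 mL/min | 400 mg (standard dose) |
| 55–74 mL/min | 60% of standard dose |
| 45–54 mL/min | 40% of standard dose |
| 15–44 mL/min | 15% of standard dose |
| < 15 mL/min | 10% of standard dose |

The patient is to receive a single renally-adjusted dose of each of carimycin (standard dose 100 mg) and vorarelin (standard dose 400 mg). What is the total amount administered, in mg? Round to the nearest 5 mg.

100 mg

SCr = 236 / 88.4 = 2.67 mg/dL
CrCl = (140 − 58) × 100.9 / (72 × 2.67) = 8273.8 / 192.24 ≈ 43.0 mL/min
CrCl ≈ 43 mL/min.
carimycin: 20–44 mL/min → 42% of 100 mg = 42 mg.
vorarelin: 15–44 mL/min → 15% of 400 mg = 60 mg.
Total = 42 + 60 = 102 mg.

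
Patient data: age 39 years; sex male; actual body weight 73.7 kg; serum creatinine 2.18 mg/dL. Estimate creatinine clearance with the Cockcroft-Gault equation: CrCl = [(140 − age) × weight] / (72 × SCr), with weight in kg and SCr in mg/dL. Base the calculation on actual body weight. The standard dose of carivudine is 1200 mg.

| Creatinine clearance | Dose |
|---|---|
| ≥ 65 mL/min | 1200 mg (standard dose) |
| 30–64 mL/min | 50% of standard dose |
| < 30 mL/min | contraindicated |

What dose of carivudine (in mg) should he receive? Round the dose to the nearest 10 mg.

CrCl = (140 − 39) × 73.7 / (72 × 2.18) = 7443.7 / 156.96 ≈ 47.4 mL/min
CrCl ≈ 47 mL/min → bracket 30–64 mL/min.
50% of 1200 mg = 600 mg

600 mg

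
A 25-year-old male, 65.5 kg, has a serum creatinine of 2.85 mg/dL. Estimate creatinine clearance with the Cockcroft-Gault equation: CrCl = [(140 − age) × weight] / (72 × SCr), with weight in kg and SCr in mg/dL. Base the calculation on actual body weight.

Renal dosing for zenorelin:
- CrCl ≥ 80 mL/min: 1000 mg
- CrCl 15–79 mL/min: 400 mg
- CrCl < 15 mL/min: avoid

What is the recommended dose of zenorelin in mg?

CrCl = (140 − 25) × 65.5 / (72 × 2.85) = 7532.5 / 205.20 ≈ 36.7 mL/min
CrCl ≈ 37 mL/min → bracket 15–79 mL/min.
Dose for this bracket: 400 mg.

400 mg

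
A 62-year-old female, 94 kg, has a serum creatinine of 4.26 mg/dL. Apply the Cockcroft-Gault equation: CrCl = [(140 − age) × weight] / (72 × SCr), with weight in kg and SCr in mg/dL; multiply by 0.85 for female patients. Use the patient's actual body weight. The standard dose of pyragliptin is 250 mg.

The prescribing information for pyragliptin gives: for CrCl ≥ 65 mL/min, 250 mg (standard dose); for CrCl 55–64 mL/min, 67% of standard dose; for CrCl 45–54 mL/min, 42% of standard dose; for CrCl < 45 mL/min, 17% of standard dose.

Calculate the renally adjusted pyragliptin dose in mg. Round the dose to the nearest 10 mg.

40 mg

CrCl = (140 − 62) × 94 / (72 × 4.26) × 0.85 = 7332.0 / 306.72 × 0.85 ≈ 20.3 mL/min
CrCl ≈ 20 mL/min → bracket < 45 mL/min.
17% of 250 mg = 42.5 mg → 40 mg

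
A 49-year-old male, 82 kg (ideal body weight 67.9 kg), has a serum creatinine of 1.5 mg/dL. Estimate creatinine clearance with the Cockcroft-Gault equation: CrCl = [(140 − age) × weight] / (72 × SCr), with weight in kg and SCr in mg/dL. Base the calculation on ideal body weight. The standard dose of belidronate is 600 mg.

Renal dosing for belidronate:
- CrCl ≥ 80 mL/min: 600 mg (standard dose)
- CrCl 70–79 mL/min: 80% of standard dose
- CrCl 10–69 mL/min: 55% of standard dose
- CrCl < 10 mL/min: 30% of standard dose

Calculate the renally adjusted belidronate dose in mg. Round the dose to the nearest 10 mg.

CrCl = (140 − 49) × 67.9 / (72 × 1.5) = 6178.9 / 108.00 ≈ 57.2 mL/min
CrCl ≈ 57 mL/min → bracket 10–69 mL/min.
55% of 600 mg = 330 mg

330 mg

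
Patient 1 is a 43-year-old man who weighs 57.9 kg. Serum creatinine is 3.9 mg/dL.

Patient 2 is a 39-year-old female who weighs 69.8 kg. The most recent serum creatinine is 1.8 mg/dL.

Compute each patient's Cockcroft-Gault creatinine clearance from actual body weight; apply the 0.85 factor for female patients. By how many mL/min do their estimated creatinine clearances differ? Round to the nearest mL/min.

Patient 1: CrCl = (140 − 43) × 57.9 / (72 × 3.9) = 5616.3 / 280.80 ≈ 20.0 mL/min
Patient 2: CrCl = (140 − 39) × 69.8 / (72 × 1.8) × 0.85 = 7049.8 / 129.60 × 0.85 ≈ 46.2 mL/min
|20.0 − 46.2| = 26.2 mL/min

26 mL/min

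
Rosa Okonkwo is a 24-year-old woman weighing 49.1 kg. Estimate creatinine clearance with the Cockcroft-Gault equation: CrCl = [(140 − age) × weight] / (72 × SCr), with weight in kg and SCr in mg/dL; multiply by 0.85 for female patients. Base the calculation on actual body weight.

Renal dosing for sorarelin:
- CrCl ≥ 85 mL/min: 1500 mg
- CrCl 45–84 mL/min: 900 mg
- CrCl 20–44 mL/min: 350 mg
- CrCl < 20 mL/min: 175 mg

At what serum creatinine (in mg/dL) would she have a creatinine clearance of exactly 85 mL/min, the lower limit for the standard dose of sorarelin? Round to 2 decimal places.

0.79 mg/dL

Standard dose requires CrCl ≥ 85 mL/min.
Set (140 − 24) × 49.1 × 0.85 / (72 × SCr) = 85
SCr = (140 − 24) × 49.1 × 0.85 / (72 × 85) = 0.791 mg/dL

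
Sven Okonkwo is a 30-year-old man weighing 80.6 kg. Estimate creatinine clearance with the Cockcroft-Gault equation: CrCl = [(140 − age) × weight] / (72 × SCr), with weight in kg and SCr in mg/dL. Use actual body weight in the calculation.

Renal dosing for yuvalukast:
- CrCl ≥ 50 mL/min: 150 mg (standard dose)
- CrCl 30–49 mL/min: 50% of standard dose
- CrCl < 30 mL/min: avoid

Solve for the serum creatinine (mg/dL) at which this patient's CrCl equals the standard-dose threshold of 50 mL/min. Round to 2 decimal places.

2.46 mg/dL

Standard dose requires CrCl ≥ 50 mL/min.
Set (140 − 30) × 80.6 / (72 × SCr) = 50
SCr = (140 − 30) × 80.6 / (72 × 50) = 2.463 mg/dL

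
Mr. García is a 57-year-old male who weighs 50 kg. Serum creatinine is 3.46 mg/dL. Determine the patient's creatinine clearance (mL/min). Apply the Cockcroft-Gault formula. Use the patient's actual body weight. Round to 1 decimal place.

CrCl = (140 − 57) × 50 / (72 × 3.46) = 4150.0 / 249.12 ≈ 16.7 mL/min

16.7 mL/min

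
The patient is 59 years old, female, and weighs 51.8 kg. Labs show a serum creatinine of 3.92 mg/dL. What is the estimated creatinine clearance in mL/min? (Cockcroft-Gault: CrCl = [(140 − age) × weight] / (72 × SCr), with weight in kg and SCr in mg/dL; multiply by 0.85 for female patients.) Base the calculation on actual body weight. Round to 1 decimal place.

CrCl = (140 − 59) × 51.8 / (72 × 3.92) × 0.85 = 4195.8 / 282.24 × 0.85 ≈ 12.6 mL/min

12.6 mL/min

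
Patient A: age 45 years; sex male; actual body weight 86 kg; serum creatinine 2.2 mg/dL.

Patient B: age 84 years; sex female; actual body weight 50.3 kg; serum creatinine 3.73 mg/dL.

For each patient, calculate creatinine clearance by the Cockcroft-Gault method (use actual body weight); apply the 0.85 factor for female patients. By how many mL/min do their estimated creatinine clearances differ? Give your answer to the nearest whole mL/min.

43 mL/min

Patient A: CrCl = (140 − 45) × 86 / (72 × 2.2) = 8170.0 / 158.40 ≈ 51.6 mL/min
Patient B: CrCl = (140 − 84) × 50.3 / (72 × 3.73) × 0.85 = 2816.8 / 268.56 × 0.85 ≈ 8.9 mL/min
|51.6 − 8.9| = 42.7 mL/min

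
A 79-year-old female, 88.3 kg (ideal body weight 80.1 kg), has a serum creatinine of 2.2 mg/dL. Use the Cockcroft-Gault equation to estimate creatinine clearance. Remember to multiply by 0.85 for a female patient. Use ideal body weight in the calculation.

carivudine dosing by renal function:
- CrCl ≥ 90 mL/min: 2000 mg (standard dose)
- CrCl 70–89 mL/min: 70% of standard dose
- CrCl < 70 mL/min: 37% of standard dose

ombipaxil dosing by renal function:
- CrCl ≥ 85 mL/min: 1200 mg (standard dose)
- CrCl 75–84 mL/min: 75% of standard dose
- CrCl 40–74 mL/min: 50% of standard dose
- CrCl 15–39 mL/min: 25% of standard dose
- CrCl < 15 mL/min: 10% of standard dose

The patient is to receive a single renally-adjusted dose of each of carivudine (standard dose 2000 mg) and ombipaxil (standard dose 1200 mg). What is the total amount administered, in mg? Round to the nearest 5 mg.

CrCl = (140 − 79) × 80.1 / (72 × 2.2) × 0.85 = 4886.1 / 158.40 × 0.85 ≈ 26.2 mL/min
CrCl ≈ 26 mL/min.
carivudine: < 70 mL/min → 37% of 2000 mg = 740 mg.
ombipaxil: 15–39 mL/min → 25% of 1200 mg = 300 mg.
Total = 740 + 300 = 1040 mg.

1040 mg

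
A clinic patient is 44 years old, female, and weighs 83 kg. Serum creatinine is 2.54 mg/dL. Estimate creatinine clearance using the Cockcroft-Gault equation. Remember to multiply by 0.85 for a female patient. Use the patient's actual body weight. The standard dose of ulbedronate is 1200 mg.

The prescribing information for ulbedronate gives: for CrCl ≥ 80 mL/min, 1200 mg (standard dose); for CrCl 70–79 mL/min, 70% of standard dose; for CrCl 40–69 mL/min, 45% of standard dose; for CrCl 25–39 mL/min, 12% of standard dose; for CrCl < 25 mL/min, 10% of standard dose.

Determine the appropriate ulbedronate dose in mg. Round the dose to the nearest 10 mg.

CrCl = (140 − 44) × 83 / (72 × 2.54) × 0.85 = 7968.0 / 182.88 × 0.85 ≈ 37.0 mL/min
CrCl ≈ 37 mL/min → bracket 25–39 mL/min.
12% of 1200 mg = 144 mg → 140 mg

140 mg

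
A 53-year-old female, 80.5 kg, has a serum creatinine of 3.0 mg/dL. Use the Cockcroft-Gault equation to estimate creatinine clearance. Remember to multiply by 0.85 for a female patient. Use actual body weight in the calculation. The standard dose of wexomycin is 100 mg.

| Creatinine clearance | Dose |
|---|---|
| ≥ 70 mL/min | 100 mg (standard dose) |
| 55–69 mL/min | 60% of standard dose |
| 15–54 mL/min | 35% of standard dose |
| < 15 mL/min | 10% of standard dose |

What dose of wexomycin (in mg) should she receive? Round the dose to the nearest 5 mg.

CrCl = (140 − 53) × 80.5 / (72 × 3) × 0.85 = 7003.5 / 216.00 × 0.85 ≈ 27.6 mL/min
CrCl ≈ 28 mL/min → bracket 15–54 mL/min.
35% of 100 mg = 35 mg

35 mg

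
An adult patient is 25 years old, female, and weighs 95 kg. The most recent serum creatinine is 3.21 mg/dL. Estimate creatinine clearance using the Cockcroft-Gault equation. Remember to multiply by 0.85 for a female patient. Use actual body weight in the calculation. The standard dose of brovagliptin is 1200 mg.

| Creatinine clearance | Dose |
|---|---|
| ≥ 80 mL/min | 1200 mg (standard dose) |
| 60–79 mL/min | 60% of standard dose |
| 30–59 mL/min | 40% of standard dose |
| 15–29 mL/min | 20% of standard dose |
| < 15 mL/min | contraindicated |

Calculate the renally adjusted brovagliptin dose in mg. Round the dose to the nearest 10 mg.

480 mg

CrCl = (140 − 25) × 95 / (72 × 3.21) × 0.85 = 10925.0 / 231.12 × 0.85 ≈ 40.2 mL/min
CrCl ≈ 40 mL/min → bracket 30–59 mL/min.
40% of 1200 mg = 480 mg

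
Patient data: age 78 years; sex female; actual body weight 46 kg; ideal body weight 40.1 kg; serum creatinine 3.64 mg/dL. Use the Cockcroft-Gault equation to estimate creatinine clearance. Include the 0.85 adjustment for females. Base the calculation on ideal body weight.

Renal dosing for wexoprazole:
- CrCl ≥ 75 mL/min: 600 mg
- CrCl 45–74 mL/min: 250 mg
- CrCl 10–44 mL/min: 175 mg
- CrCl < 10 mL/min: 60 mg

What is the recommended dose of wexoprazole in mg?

CrCl = (140 − 78) × 40.1 / (72 × 3.64) × 0.85 = 2486.2 / 262.08 × 0.85 ≈ 8.1 mL/min
CrCl ≈ 8 mL/min → bracket < 10 mL/min.
Dose for this bracket: 60 mg.

60 mg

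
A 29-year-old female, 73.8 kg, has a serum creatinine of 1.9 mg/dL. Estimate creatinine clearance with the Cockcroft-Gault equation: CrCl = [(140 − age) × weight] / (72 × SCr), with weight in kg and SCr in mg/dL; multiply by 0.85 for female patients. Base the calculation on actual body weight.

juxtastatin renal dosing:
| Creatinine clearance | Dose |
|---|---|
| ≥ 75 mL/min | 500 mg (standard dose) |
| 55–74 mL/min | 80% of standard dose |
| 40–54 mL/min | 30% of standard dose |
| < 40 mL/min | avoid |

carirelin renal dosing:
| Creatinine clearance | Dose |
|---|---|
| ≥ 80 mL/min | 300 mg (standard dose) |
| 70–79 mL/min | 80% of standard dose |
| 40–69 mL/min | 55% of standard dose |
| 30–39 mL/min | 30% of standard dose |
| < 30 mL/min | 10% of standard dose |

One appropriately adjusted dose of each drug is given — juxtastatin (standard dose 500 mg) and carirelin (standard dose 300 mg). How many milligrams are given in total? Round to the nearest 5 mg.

315 mg

CrCl = (140 − 29) × 73.8 / (72 × 1.9) × 0.85 = 8191.8 / 136.80 × 0.85 ≈ 50.9 mL/min
CrCl ≈ 51 mL/min.
juxtastatin: 40–54 mL/min → 30% of 500 mg = 150 mg.
carirelin: 40–69 mL/min → 55% of 300 mg = 165 mg.
Total = 150 + 165 = 315 mg.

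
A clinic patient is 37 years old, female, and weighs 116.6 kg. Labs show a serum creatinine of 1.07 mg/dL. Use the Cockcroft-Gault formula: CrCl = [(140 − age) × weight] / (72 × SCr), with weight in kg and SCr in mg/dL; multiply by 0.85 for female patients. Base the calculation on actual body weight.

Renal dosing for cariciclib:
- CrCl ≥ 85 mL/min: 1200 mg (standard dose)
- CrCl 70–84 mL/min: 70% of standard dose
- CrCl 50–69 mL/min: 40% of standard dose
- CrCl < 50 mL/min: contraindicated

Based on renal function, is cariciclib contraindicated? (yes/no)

CrCl = (140 − 37) × 116.6 / (72 × 1.07) × 0.85 = 12009.8 / 77.04 × 0.85 ≈ 132.5 mL/min
CrCl ≈ 133 mL/min, which is ≥ 50 mL/min.

no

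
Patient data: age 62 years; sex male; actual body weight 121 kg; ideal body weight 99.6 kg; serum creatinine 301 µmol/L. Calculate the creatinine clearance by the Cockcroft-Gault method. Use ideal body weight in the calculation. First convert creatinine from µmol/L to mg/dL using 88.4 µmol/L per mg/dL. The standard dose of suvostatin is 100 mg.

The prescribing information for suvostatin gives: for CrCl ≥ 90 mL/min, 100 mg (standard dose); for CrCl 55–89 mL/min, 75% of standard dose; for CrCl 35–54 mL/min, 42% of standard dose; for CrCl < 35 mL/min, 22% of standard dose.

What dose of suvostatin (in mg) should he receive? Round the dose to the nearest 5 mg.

20 mg

SCr = 301 / 88.4 = 3.405 mg/dL
CrCl = (140 − 62) × 99.6 / (72 × 3.405) = 7768.8 / 245.16 ≈ 31.7 mL/min
CrCl ≈ 32 mL/min → bracket < 35 mL/min.
22% of 100 mg = 22 mg → 20 mg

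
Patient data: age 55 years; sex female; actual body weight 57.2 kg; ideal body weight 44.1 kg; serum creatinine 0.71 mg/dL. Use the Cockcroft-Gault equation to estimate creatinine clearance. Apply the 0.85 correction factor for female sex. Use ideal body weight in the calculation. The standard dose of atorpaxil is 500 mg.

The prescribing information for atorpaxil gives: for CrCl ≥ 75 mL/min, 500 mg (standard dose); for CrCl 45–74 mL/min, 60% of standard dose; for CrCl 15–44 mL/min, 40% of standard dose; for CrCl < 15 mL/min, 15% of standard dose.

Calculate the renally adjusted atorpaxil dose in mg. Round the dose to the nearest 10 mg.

300 mg

CrCl = (140 − 55) × 44.1 / (72 × 0.71) × 0.85 = 3748.5 / 51.12 × 0.85 ≈ 62.3 mL/min
CrCl ≈ 62 mL/min → bracket 45–74 mL/min.
60% of 500 mg = 300 mg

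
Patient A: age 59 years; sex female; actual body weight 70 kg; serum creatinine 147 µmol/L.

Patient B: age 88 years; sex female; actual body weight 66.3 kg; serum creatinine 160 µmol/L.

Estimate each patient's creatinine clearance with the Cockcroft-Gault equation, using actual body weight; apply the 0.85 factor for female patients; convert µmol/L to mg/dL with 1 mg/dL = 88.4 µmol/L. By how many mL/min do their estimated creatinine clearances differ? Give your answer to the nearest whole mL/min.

Patient A: SCr = 147 / 88.4 = 1.663 mg/dL
Patient A: CrCl = (140 − 59) × 70 / (72 × 1.663) × 0.85 = 5670.0 / 119.74 × 0.85 ≈ 40.3 mL/min
Patient B: SCr = 160 / 88.4 = 1.81 mg/dL
Patient B: CrCl = (140 − 88) × 66.3 / (72 × 1.81) × 0.85 = 3447.6 / 130.32 × 0.85 ≈ 22.5 mL/min
|40.3 − 22.5| = 17.8 mL/min

18 mL/min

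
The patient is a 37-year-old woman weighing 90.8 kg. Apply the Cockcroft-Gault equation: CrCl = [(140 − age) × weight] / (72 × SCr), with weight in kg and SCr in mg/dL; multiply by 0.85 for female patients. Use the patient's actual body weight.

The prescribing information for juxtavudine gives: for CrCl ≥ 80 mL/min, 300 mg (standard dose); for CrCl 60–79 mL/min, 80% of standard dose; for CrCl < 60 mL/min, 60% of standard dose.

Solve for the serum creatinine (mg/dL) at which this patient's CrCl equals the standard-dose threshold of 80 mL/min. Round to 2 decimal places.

1.38 mg/dL

Standard dose requires CrCl ≥ 80 mL/min.
Set (140 − 37) × 90.8 × 0.85 / (72 × SCr) = 80
SCr = (140 − 37) × 90.8 × 0.85 / (72 × 80) = 1.380 mg/dL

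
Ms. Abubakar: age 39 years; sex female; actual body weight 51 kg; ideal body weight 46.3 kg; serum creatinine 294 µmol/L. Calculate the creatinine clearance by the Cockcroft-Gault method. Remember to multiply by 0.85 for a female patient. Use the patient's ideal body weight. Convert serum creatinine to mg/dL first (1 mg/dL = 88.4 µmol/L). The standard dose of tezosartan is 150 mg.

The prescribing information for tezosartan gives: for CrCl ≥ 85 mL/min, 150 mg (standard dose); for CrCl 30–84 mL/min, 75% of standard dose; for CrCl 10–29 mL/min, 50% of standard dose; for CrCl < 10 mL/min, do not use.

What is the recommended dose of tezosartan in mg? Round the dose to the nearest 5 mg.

75 mg

SCr = 294 / 88.4 = 3.326 mg/dL
CrCl = (140 − 39) × 46.3 / (72 × 3.326) × 0.85 = 4676.3 / 239.47 × 0.85 ≈ 16.6 mL/min
CrCl ≈ 17 mL/min → bracket 10–29 mL/min.
50% of 150 mg = 75 mg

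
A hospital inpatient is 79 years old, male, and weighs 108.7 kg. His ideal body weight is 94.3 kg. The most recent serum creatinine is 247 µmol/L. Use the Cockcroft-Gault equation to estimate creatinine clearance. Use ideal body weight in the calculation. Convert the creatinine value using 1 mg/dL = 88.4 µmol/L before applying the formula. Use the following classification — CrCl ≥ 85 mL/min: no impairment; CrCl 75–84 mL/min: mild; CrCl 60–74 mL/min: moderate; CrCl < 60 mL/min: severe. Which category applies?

severe

SCr = 247 / 88.4 = 2.794 mg/dL
CrCl = (140 − 79) × 94.3 / (72 × 2.794) = 5752.3 / 201.17 ≈ 28.6 mL/min
29 mL/min falls in the 'severe' range.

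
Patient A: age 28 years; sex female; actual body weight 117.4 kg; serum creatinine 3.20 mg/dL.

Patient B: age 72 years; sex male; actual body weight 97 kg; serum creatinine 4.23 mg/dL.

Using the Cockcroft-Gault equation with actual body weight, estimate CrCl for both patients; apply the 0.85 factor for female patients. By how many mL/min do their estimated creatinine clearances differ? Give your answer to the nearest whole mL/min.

27 mL/min

Patient A: CrCl = (140 − 28) × 117.4 / (72 × 3.2) × 0.85 = 13148.8 / 230.40 × 0.85 ≈ 48.5 mL/min
Patient B: CrCl = (140 − 72) × 97 / (72 × 4.23) = 6596.0 / 304.56 ≈ 21.7 mL/min
|48.5 − 21.7| = 26.8 mL/min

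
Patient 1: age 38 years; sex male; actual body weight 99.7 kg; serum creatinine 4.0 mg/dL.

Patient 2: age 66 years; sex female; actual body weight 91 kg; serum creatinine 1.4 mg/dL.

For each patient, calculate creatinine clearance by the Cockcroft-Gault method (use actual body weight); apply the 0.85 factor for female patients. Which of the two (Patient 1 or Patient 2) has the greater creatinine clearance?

Patient 1: CrCl = (140 − 38) × 99.7 / (72 × 4) = 10169.4 / 288.00 ≈ 35.3 mL/min
Patient 2: CrCl = (140 − 66) × 91 / (72 × 1.4) × 0.85 = 6734.0 / 100.80 × 0.85 ≈ 56.8 mL/min
35.3 vs 56.8 mL/min → Patient 2 is higher.

Patient 2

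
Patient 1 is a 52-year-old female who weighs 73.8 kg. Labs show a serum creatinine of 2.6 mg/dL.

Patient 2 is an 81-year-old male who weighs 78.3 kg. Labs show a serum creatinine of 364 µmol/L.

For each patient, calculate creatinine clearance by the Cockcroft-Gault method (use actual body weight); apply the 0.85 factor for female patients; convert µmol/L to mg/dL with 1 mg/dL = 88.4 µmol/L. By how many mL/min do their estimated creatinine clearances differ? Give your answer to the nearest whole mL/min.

14 mL/min

Patient 1: CrCl = (140 − 52) × 73.8 / (72 × 2.6) × 0.85 = 6494.4 / 187.20 × 0.85 ≈ 29.5 mL/min
Patient 2: SCr = 364 / 88.4 = 4.118 mg/dL
Patient 2: CrCl = (140 − 81) × 78.3 / (72 × 4.118) = 4619.7 / 296.50 ≈ 15.6 mL/min
|29.5 − 15.6| = 13.9 mL/min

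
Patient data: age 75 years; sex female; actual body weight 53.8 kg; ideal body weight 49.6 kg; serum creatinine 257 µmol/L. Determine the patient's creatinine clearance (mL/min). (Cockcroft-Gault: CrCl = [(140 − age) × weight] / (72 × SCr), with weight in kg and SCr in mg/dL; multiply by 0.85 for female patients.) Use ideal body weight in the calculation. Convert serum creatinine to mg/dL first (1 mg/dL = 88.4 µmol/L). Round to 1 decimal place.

13.1 mL/min

SCr = 257 / 88.4 = 2.907 mg/dL
CrCl = (140 − 75) × 49.6 / (72 × 2.907) × 0.85 = 3224.0 / 209.30 × 0.85 ≈ 13.1 mL/min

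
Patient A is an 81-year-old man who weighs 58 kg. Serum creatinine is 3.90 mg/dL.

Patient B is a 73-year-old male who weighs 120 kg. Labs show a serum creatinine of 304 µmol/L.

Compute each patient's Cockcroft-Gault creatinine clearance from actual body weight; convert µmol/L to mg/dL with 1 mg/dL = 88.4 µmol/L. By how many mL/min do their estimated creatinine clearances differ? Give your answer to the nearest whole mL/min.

Patient A: CrCl = (140 − 81) × 58 / (72 × 3.9) = 3422.0 / 280.80 ≈ 12.2 mL/min
Patient B: SCr = 304 / 88.4 = 3.439 mg/dL
Patient B: CrCl = (140 − 73) × 120 / (72 × 3.439) = 8040.0 / 247.61 ≈ 32.5 mL/min
|12.2 − 32.5| = 20.3 mL/min

20 mL/min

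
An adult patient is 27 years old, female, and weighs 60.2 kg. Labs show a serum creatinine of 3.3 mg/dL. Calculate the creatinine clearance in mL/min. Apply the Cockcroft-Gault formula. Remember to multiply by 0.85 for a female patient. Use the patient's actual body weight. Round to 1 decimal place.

CrCl = (140 − 27) × 60.2 / (72 × 3.3) × 0.85 = 6802.6 / 237.60 × 0.85 ≈ 24.3 mL/min

24.3 mL/min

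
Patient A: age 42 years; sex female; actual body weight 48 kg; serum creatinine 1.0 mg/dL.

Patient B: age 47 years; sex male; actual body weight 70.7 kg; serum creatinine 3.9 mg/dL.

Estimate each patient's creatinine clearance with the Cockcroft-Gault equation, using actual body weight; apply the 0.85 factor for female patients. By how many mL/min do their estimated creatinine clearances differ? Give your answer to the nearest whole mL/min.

Patient A: CrCl = (140 − 42) × 48 / (72 × 1) × 0.85 = 4704.0 / 72.00 × 0.85 ≈ 55.5 mL/min
Patient B: CrCl = (140 − 47) × 70.7 / (72 × 3.9) = 6575.1 / 280.80 ≈ 23.4 mL/min
|55.5 − 23.4| = 32.1 mL/min

32 mL/min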